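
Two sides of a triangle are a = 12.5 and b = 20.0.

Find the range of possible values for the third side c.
Triangle inequality: |a − b| < c < a + b
|a − b| = |12.5 − 20.0| = 7.5
a + b = 12.5 + 20.0 = 32.5

7.5 < c < 32.5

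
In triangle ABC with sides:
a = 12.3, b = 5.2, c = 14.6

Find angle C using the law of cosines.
c² = a² + b² − 2ab·cos(C)  ⇒  cos(C) = (a² + b² − c²)/(2ab)
cos(C) = (12.3² + 5.2² − 14.6²)/(2·12.3·5.2) = (151.29 + 27.04 − 213.16)/127.92 = -34.83/127.92 ≈ -0.27228
C = arccos(-0.27228) ≈ 105.8°

C = 105.8°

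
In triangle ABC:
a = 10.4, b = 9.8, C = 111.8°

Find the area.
Two sides and the included angle (SAS): A = ½·a·b·sin(C) = ½·10.4·9.8·sin(111.8°)
sin(111.8°) ≈ 0.928486
A ≈ ½·101.92·0.928486 = 50.96·0.928486 ≈ 47.3156

Area = 47.32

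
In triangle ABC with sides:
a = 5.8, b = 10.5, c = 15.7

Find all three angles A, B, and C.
Law of cosines for each angle (a² = 33.64, b² = 110.25, c² = 246.49):
cos(A) = (b² + c² − a²)/(2bc) = (110.25 + 246.49 − 33.64)/(2·10.5·15.7) = 323.1/329.7 ≈ 0.979982  ⇒  A ≈ 11.4836°
cos(B) = (a² + c² − b²)/(2ac) = (33.64 + 246.49 − 110.25)/(2·5.8·15.7) = 169.88/182.12 ≈ 0.932792  ⇒  B ≈ 21.1258°
cos(C) = (a² + b² − c²)/(2ab) = (33.64 + 110.25 − 246.49)/(2·5.8·10.5) = -102.6/121.8 ≈ -0.842365  ⇒  C ≈ 147.391°
Check: A + B + C ≈ 180°

A = 11.48°, B = 21.13°, C = 147.4°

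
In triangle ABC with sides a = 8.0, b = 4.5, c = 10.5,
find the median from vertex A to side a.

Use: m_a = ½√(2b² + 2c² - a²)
m_a = ½√(2·4.5² + 2·10.5² − 8.0²) = ½√(2·20.25 + 2·110.25 − 64) = ½√(40.5 + 220.5 − 64) = ½√197
√197 ≈ 14.0357, so m_a ≈ 7.01783

m_a = 7.018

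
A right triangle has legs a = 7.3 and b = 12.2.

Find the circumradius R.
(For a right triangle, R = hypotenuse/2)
Hypotenuse c = √(a² + b²) = √(53.29 + 148.84) = √202.13 ≈ 14.2172
R = c/2 ≈ 14.2172/2 ≈ 7.10862

R = 7.109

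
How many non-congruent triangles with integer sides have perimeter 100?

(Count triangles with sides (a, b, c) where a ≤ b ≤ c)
Let a ≤ b ≤ c with a + b + c = 100. The only binding inequality is a + b > c, i.e. 100 − c > c, so c < 100/2; and c ≥ 100/3 since c is the largest side.
So 34 ≤ c ≤ 49. For each c, b runs from ⌈(100 − c)/2⌉ up to c (then a = 100 − b − c satisfies 1 ≤ a ≤ b automatically), giving c − ⌈(100 − c)/2⌉ + 1 choices.
Summing over c: 2 + 3 + 5 + 6 + … + 23 + 24  (16 terms, c = 34, …, 49) = 208
Check (closed form: nearest integer to p²/48 for even p, (p+3)²/48 for odd p): 100²/48 = 10000/48 ≈ 208.33 → 208

208 triangles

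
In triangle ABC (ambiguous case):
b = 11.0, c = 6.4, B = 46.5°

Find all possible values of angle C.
b/sin(B) = c/sin(C)  ⇒  sin(C) = c·sin(B)/b = 6.4·sin(46.5°)/11.0
sin(46.5°) ≈ 0.725374
sin(C) ≈ 6.4·0.725374/11.0 ≈ 4.6424/11.0 ≈ 0.422036
Candidate 1: C₁ = arcsin(0.422036) ≈ 24.9632°  →  A = 180° − 46.5° − 24.9632° ≈ 108.537° > 0, valid
Candidate 2: C₂ = 180° − C₁ ≈ 155.037°  →  A = 180° − 46.5° − 155.037° ≈ -21.5368° ≤ 0, not a valid triangle

C = 24.96° (one solution)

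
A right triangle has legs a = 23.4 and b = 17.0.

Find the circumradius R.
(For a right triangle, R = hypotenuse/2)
Hypotenuse c = √(a² + b²) = √(547.56 + 289) = √836.56 ≈ 28.9233
R = c/2 ≈ 28.9233/2 ≈ 14.4617

R = 14.46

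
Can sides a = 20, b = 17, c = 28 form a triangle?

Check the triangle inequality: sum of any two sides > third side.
a + b vs c: 20 + 17 = 37 > 28  ✓
a + c vs b: 20 + 28 = 48 > 17  ✓
b + c vs a: 17 + 28 = 45 > 20  ✓

Yes, triangle inequality satisfied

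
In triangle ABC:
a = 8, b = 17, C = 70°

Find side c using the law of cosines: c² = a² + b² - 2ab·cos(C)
c² = 8² + 17² − 2·8·17·cos(70°)
cos(70°) ≈ 0.34202
c² ≈ 64 + 289 − 272·(0.34202) ≈ 353 − 93.0295 ≈ 259.971
c ≈ √259.971 ≈ 16.1236

c = 16.12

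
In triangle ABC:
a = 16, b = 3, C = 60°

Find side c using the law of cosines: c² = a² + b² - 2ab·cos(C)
c² = 16² + 3² − 2·16·3·cos(60°)
cos(60°) ≈ 0.5
c² ≈ 256 + 9 − 96·(0.5) ≈ 265 − 48 ≈ 217
c ≈ √217 ≈ 14.7309

c = 14.73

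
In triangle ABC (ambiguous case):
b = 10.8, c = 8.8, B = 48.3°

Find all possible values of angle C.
b/sin(B) = c/sin(C)  ⇒  sin(C) = c·sin(B)/b = 8.8·sin(48.3°)/10.8
sin(48.3°) ≈ 0.746638
sin(C) ≈ 8.8·0.746638/10.8 ≈ 6.57042/10.8 ≈ 0.608372
Candidate 1: C₁ = arcsin(0.608372) ≈ 37.4719°  →  A = 180° − 48.3° − 37.4719° ≈ 94.2281° > 0, valid
Candidate 2: C₂ = 180° − C₁ ≈ 142.528°  →  A = 180° − 48.3° − 142.528° ≈ -10.8281° ≤ 0, not a valid triangle

C = 37.47° (one solution)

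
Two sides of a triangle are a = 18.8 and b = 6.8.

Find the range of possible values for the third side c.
Triangle inequality: |a − b| < c < a + b
|a − b| = |18.8 − 6.8| = 12
a + b = 18.8 + 6.8 = 25.6

12 < c < 25.6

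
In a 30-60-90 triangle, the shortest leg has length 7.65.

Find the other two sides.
In a 30-60-90 triangle the sides are in ratio 1 : √3 : 2 (short leg : long leg : hypotenuse).
Long leg = 7.65·√3 ≈ 7.65·1.73205 ≈ 13.2502
Hypotenuse = 2·7.65 = 15.3

Long leg = 7.65√3 = 13.25, Hypotenuse = 15.3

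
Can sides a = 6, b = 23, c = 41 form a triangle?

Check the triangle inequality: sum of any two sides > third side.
a + b vs c: 6 + 23 = 29 ≤ 41  ✗
a + c vs b: 6 + 41 = 47 > 23  ✓
b + c vs a: 23 + 41 = 64 > 6  ✓

No: 6 + 23 = 29 is not > 41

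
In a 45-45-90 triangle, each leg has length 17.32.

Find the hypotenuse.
In a 45-45-90 triangle the sides are in ratio 1 : 1 : √2, so hypotenuse = leg·√2.
Hypotenuse = 17.32·√2 ≈ 17.32·1.41421 ≈ 24.4942

Hypotenuse = 17.32√2 = 24.49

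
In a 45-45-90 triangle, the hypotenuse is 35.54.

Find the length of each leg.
In a 45-45-90 triangle hypotenuse = leg·√2, so leg = hypotenuse/√2.
Leg = 35.54/√2 ≈ 35.54/1.41421 ≈ 25.1306

Each leg = 25.13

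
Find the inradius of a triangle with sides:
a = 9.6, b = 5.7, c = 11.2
r = Area/s where s is the semi-perimeter.
s = (9.6 + 5.7 + 11.2)/2 = 26.5/2 = 13.25
Area = √(s(s−a)(s−b)(s−c)) = √(13.25·3.65·7.55·2.05) ≈ √748.531 ≈ 27.3593
r ≈ 27.3593/13.25 ≈ 2.06485

r = 2.065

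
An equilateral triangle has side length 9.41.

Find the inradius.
r = Area/s with s the semi-perimeter.
Area = (√3/4)·9.41² = (√3/4)·88.5481 ≈ 0.433013·88.5481 ≈ 38.3425
s = 3·9.41/2 = 14.115
r ≈ 38.3425/14.115 ≈ 2.71643
(Equivalently r = side/(2√3) = 9.41/3.4641 ≈ 2.71643.)

r = 2.716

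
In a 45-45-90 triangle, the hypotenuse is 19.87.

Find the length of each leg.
In a 45-45-90 triangle hypotenuse = leg·√2, so leg = hypotenuse/√2.
Leg = 19.87/√2 ≈ 19.87/1.41421 ≈ 14.0502

Each leg = 14.05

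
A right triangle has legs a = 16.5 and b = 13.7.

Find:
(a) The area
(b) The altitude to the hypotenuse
(a) The legs are perpendicular, so Area = ½·a·b = ½·16.5·13.7 = ½·226.05 = 113.025
(b) Hypotenuse c = √(a² + b²) = √(272.25 + 187.69) = √459.94 ≈ 21.4462
    Area = ½·c·h_c  ⇒  h_c = 2·Area/c = 226.05/21.4462 ≈ 10.5403

Area = 113.025, h_c = 10.54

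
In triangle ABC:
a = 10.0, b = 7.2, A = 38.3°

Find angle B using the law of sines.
a/sin(A) = b/sin(B)  ⇒  sin(B) = b·sin(A)/a = 7.2·sin(38.3°)/10.0
sin(38.3°) ≈ 0.619779
sin(B) ≈ 7.2·0.619779/10.0 ≈ 4.46241/10.0 ≈ 0.446241
B = arcsin(0.446241) ≈ 26.5028°
(Since b ≤ a we need B ≤ A, so the obtuse alternative 180° − 26.5028° ≈ 153.497° is rejected.)

B = 26.5°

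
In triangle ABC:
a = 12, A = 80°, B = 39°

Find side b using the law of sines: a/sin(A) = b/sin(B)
a/sin(A) = b/sin(B)  ⇒  b = a·sin(B)/sin(A) = 12·sin(39°)/sin(80°)
sin(39°) ≈ 0.62932, sin(80°) ≈ 0.984808
b ≈ 12·0.62932/0.984808 ≈ 7.55184/0.984808 ≈ 7.66834

b = 7.668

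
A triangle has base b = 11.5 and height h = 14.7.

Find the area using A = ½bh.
A = ½·b·h = ½·11.5·14.7 = ½·169.05 = 84.525

Area = 84.525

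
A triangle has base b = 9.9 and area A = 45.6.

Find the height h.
A = ½·b·h  ⇒  h = 2A/b = 2·45.6/9.9 = 91.2/9.9 ≈ 9.21212

h = 9.212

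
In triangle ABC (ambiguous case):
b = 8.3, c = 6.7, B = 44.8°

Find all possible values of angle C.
b/sin(B) = c/sin(C)  ⇒  sin(C) = c·sin(B)/b = 6.7·sin(44.8°)/8.3
sin(44.8°) ≈ 0.704634
sin(C) ≈ 6.7·0.704634/8.3 ≈ 4.72105/8.3 ≈ 0.568801
Candidate 1: C₁ = arcsin(0.568801) ≈ 34.6667°  →  A = 180° − 44.8° − 34.6667° ≈ 100.533° > 0, valid
Candidate 2: C₂ = 180° − C₁ ≈ 145.333°  →  A = 180° − 44.8° − 145.333° ≈ -10.1333° ≤ 0, not a valid triangle

C = 34.67° (one solution)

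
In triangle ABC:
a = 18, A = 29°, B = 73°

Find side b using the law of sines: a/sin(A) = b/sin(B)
a/sin(A) = b/sin(B)  ⇒  b = a·sin(B)/sin(A) = 18·sin(73°)/sin(29°)
sin(73°) ≈ 0.956305, sin(29°) ≈ 0.48481
b ≈ 18·0.956305/0.48481 ≈ 17.2135/0.48481 ≈ 35.5057

b = 35.51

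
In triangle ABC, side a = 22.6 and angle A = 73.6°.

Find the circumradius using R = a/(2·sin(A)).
R = a/(2·sin(A)) = 22.6/(2·sin(73.6°))
sin(73.6°) ≈ 0.959314
R ≈ 22.6/(2·0.959314) = 22.6/1.91863 ≈ 11.7793

R = 11.78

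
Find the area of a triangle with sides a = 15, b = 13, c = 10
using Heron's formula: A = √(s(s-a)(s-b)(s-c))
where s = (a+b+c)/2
s = (15 + 13 + 10)/2 = 38/2 = 19
s − a = 4, s − b = 6, s − c = 9
s(s−a)(s−b)(s−c) = 19·4·6·9 = 4104
Area = √4104 ≈ 64.0625

s = 19.0, Area = 64.06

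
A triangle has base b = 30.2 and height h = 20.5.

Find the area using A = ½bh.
A = ½·b·h = ½·30.2·20.5 = ½·619.1 = 309.55

Area = 309.55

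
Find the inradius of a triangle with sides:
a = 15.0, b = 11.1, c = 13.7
r = Area/s where s is the semi-perimeter.
s = (15.0 + 11.1 + 13.7)/2 = 39.8/2 = 19.9
Area = √(s(s−a)(s−b)(s−c)) = √(19.9·4.9·8.8·6.2) ≈ √5320.15 ≈ 72.9393
r ≈ 72.9393/19.9 ≈ 3.66529

r = 3.665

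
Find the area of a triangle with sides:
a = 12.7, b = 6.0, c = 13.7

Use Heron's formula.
s = (12.7 + 6.0 + 13.7)/2 = 32.4/2 = 16.2
s − a = 3.5, s − b = 10.2, s − c = 2.5
s(s−a)(s−b)(s−c) = 16.2·3.5·10.2·2.5 ≈ 1445.85
Area = √1445.85 ≈ 38.0243

Area = 38.02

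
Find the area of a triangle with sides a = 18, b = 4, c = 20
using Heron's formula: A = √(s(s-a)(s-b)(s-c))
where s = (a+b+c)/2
s = (18 + 4 + 20)/2 = 42/2 = 21
s − a = 3, s − b = 17, s − c = 1
s(s−a)(s−b)(s−c) = 21·3·17·1 = 1071
Area = √1071 ≈ 32.7261

s = 21.0, Area = 32.73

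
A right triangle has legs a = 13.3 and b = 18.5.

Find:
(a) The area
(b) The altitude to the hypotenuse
(a) The legs are perpendicular, so Area = ½·a·b = ½·13.3·18.5 = ½·246.05 = 123.025
(b) Hypotenuse c = √(a² + b²) = √(176.89 + 342.25) = √519.14 ≈ 22.7846
    Area = ½·c·h_c  ⇒  h_c = 2·Area/c = 246.05/22.7846 ≈ 10.7989

Area = 123.025, h_c = 10.8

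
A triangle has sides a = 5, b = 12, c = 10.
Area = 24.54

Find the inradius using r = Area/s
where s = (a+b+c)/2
s = (5 + 12 + 10)/2 = 27/2 = 13.5
r = Area/s = 24.54/13.5 ≈ 1.81778

r = 1.818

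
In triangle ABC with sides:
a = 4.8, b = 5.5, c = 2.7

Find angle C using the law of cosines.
c² = a² + b² − 2ab·cos(C)  ⇒  cos(C) = (a² + b² − c²)/(2ab)
cos(C) = (4.8² + 5.5² − 2.7²)/(2·4.8·5.5) = (23.04 + 30.25 − 7.29)/52.8 = 46/52.8 ≈ 0.871212
C = arccos(0.871212) ≈ 29.4002°

C = 29.4°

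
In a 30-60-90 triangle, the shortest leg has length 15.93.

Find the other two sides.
In a 30-60-90 triangle the sides are in ratio 1 : √3 : 2 (short leg : long leg : hypotenuse).
Long leg = 15.93·√3 ≈ 15.93·1.73205 ≈ 27.5916
Hypotenuse = 2·15.93 = 31.86

Long leg = 15.93√3 = 27.59, Hypotenuse = 31.86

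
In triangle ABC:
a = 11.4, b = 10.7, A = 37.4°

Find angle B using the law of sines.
a/sin(A) = b/sin(B)  ⇒  sin(B) = b·sin(A)/a = 10.7·sin(37.4°)/11.4
sin(37.4°) ≈ 0.607376
sin(B) ≈ 10.7·0.607376/11.4 ≈ 6.49892/11.4 ≈ 0.570081
B = arcsin(0.570081) ≈ 34.7559°
(Since b ≤ a we need B ≤ A, so the obtuse alternative 180° − 34.7559° ≈ 145.244° is rejected.)

B = 34.76°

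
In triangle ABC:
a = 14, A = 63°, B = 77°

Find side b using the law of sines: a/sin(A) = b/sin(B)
a/sin(A) = b/sin(B)  ⇒  b = a·sin(B)/sin(A) = 14·sin(77°)/sin(63°)
sin(77°) ≈ 0.97437, sin(63°) ≈ 0.891007
b ≈ 14·0.97437/0.891007 ≈ 13.6412/0.891007 ≈ 15.3099

b = 15.31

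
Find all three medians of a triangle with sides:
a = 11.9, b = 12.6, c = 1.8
Median formula: m_a = ½√(2b² + 2c² − a²) (and cyclically). a² = 141.61, b² = 158.76, c² = 3.24.
m_a = ½√(2·158.76 + 2·3.24 − 141.61) = ½√182.39 ≈ ½·13.5052 ≈ 6.75259
m_b = ½√(2·141.61 + 2·3.24 − 158.76) = ½√130.94 ≈ ½·11.4429 ≈ 5.72145
m_c = ½√(2·141.61 + 2·158.76 − 3.24) = ½√597.5 ≈ ½·24.4438 ≈ 12.2219

m_a = 6.753, m_b = 5.721, m_c = 12.22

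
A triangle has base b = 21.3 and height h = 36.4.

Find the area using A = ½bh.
A = ½·b·h = ½·21.3·36.4 = ½·775.32 = 387.66

Area = 387.66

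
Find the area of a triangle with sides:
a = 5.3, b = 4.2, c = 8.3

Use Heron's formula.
s = (5.3 + 4.2 + 8.3)/2 = 17.8/2 = 8.9
s − a = 3.6, s − b = 4.7, s − c = 0.6
s(s−a)(s−b)(s−c) = 8.9·3.6·4.7·0.6 ≈ 90.3528
Area = √90.3528 ≈ 9.50541

Area = 9.505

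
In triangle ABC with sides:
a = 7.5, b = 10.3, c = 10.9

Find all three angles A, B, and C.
Law of cosines for each angle (a² = 56.25, b² = 106.09, c² = 118.81):
cos(A) = (b² + c² − a²)/(2bc) = (106.09 + 118.81 − 56.25)/(2·10.3·10.9) = 168.65/224.54 ≈ 0.751091  ⇒  A ≈ 41.315°
cos(B) = (a² + c² − b²)/(2ac) = (56.25 + 118.81 − 106.09)/(2·7.5·10.9) = 68.97/163.5 ≈ 0.421835  ⇒  B ≈ 65.0495°
cos(C) = (a² + b² − c²)/(2ab) = (56.25 + 106.09 − 118.81)/(2·7.5·10.3) = 43.53/154.5 ≈ 0.281748  ⇒  C ≈ 73.6355°
Check: A + B + C ≈ 180°

A = 41.32°, B = 65.05°, C = 73.64°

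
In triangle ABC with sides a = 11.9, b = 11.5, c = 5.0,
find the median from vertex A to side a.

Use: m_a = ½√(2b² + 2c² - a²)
m_a = ½√(2·11.5² + 2·5.0² − 11.9²) = ½√(2·132.25 + 2·25 − 141.61) = ½√(264.5 + 50 − 141.61) = ½√172.89
√172.89 ≈ 13.1488, so m_a ≈ 6.57438

m_a = 6.574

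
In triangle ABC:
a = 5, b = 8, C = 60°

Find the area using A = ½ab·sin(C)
A = ½·a·b·sin(C) = ½·5·8·sin(60°)
sin(60°) ≈ 0.866025
A ≈ ½·40·0.866025 = 20·0.866025 ≈ 17.3205

Area = 17.32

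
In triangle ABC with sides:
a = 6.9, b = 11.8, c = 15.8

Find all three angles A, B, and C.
Law of cosines for each angle (a² = 47.61, b² = 139.24, c² = 249.64):
cos(A) = (b² + c² − a²)/(2bc) = (139.24 + 249.64 − 47.61)/(2·11.8·15.8) = 341.27/372.88 ≈ 0.915227  ⇒  A ≈ 23.762°
cos(B) = (a² + c² − b²)/(2ac) = (47.61 + 249.64 − 139.24)/(2·6.9·15.8) = 158.01/218.04 ≈ 0.724684  ⇒  B ≈ 43.5575°
cos(C) = (a² + b² − c²)/(2ab) = (47.61 + 139.24 − 249.64)/(2·6.9·11.8) = -62.79/162.84 ≈ -0.385593  ⇒  C ≈ 112.681°
Check: A + B + C ≈ 180°

A = 23.76°, B = 43.56°, C = 112.7°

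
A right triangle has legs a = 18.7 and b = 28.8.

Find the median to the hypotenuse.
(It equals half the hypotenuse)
Hypotenuse c = √(a² + b²) = √(349.69 + 829.44) = √1179.13 ≈ 34.3385
Median to hypotenuse = c/2 ≈ 34.3385/2 ≈ 17.1692

Median = 17.17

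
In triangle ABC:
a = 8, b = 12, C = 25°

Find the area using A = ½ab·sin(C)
A = ½·a·b·sin(C) = ½·8·12·sin(25°)
sin(25°) ≈ 0.422618
A ≈ ½·96·0.422618 = 48·0.422618 ≈ 20.2857

Area = 20.29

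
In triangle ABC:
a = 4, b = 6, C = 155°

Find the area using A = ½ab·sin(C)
A = ½·a·b·sin(C) = ½·4·6·sin(155°)
sin(155°) ≈ 0.422618
A ≈ ½·24·0.422618 = 12·0.422618 ≈ 5.07142

Area = 5.071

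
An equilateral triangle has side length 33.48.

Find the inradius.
r = Area/s with s the semi-perimeter.
Area = (√3/4)·33.48² = (√3/4)·1120.9104 ≈ 0.433013·1120.9104 ≈ 485.368
s = 3·33.48/2 = 50.22
r ≈ 485.368/50.22 ≈ 9.66484
(Equivalently r = side/(2√3) = 33.48/3.4641 ≈ 9.66484.)

r = 9.665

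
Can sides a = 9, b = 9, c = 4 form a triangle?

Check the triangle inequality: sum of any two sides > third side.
a + b vs c: 9 + 9 = 18 > 4  ✓
a + c vs b: 9 + 4 = 13 > 9  ✓
b + c vs a: 9 + 4 = 13 > 9  ✓

Yes, triangle inequality satisfied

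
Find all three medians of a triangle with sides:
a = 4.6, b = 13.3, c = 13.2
Median formula: m_a = ½√(2b² + 2c² − a²) (and cyclically). a² = 21.16, b² = 176.89, c² = 174.24.
m_a = ½√(2·176.89 + 2·174.24 − 21.16) = ½√681.1 ≈ ½·26.0979 ≈ 13.0489
m_b = ½√(2·21.16 + 2·174.24 − 176.89) = ½√213.91 ≈ ½·14.6257 ≈ 7.31283
m_c = ½√(2·21.16 + 2·176.89 − 174.24) = ½√221.86 ≈ ½·14.895 ≈ 7.44748

m_a = 13.05, m_b = 7.313, m_c = 7.447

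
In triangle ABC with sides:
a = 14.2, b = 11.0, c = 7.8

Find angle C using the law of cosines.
c² = a² + b² − 2ab·cos(C)  ⇒  cos(C) = (a² + b² − c²)/(2ab)
cos(C) = (14.2² + 11.0² − 7.8²)/(2·14.2·11.0) = (201.64 + 121 − 60.84)/312.4 = 261.8/312.4 ≈ 0.838028
C = arccos(0.838028) ≈ 33.0675°

C = 33.07°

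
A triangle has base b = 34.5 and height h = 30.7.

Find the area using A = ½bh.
A = ½·b·h = ½·34.5·30.7 = ½·1059.15 = 529.575

Area = 529.575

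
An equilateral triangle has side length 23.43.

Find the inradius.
r = Area/s with s the semi-perimeter.
Area = (√3/4)·23.43² = (√3/4)·548.9649 ≈ 0.433013·548.9649 ≈ 237.709
s = 3·23.43/2 = 35.145
r ≈ 237.709/35.145 ≈ 6.76366
(Equivalently r = side/(2√3) = 23.43/3.4641 ≈ 6.76366.)

r = 6.764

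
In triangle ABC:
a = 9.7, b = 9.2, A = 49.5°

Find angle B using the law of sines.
a/sin(A) = b/sin(B)  ⇒  sin(B) = b·sin(A)/a = 9.2·sin(49.5°)/9.7
sin(49.5°) ≈ 0.760406
sin(B) ≈ 9.2·0.760406/9.7 ≈ 6.99573/9.7 ≈ 0.72121
B = arcsin(0.72121) ≈ 46.1545°
(Since b ≤ a we need B ≤ A, so the obtuse alternative 180° − 46.1545° ≈ 133.846° is rejected.)

B = 46.15°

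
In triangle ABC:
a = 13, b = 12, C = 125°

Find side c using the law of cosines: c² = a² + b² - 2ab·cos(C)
c² = 13² + 12² − 2·13·12·cos(125°)
cos(125°) ≈ -0.573576
c² ≈ 169 + 144 − 312·(-0.573576) ≈ 313 + 178.956 ≈ 491.956
c ≈ √491.956 ≈ 22.1801

c = 22.18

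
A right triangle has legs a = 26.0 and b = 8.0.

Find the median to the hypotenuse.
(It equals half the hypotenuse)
Hypotenuse c = √(a² + b²) = √(676 + 64) = √740 ≈ 27.2029
Median to hypotenuse = c/2 ≈ 27.2029/2 ≈ 13.6015

Median = 13.6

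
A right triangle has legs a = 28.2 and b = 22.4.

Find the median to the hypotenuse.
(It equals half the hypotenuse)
Hypotenuse c = √(a² + b²) = √(795.24 + 501.76) = √1297 ≈ 36.0139
Median to hypotenuse = c/2 ≈ 36.0139/2 ≈ 18.0069

Median = 18.01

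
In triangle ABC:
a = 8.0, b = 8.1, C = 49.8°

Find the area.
Two sides and the included angle (SAS): A = ½·a·b·sin(C) = ½·8.0·8.1·sin(49.8°)
sin(49.8°) ≈ 0.763796
A ≈ ½·64.8·0.763796 = 32.4·0.763796 ≈ 24.747

Area = 24.75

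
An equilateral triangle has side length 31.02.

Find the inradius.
r = Area/s with s the semi-perimeter.
Area = (√3/4)·31.02² = (√3/4)·962.2404 ≈ 0.433013·962.2404 ≈ 416.662
s = 3·31.02/2 = 46.53
r ≈ 416.662/46.53 ≈ 8.9547
(Equivalently r = side/(2√3) = 31.02/3.4641 ≈ 8.9547.)

r = 8.955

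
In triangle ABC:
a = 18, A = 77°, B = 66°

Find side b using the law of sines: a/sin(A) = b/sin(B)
a/sin(A) = b/sin(B)  ⇒  b = a·sin(B)/sin(A) = 18·sin(66°)/sin(77°)
sin(66°) ≈ 0.913545, sin(77°) ≈ 0.97437
b ≈ 18·0.913545/0.97437 ≈ 16.4438/0.97437 ≈ 16.8764

b = 16.88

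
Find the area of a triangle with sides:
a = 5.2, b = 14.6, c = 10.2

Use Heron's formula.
s = (5.2 + 14.6 + 10.2)/2 = 30/2 = 15
s − a = 9.8, s − b = 0.4, s − c = 4.8
s(s−a)(s−b)(s−c) = 15·9.8·0.4·4.8 ≈ 282.24
Area = √282.24 ≈ 16.8

Area = 16.8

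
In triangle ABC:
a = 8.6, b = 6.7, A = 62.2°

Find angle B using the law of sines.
a/sin(A) = b/sin(B)  ⇒  sin(B) = b·sin(A)/a = 6.7·sin(62.2°)/8.6
sin(62.2°) ≈ 0.884581
sin(B) ≈ 6.7·0.884581/8.6 ≈ 5.92669/8.6 ≈ 0.68915
B = arcsin(0.68915) ≈ 43.5629°
(Since b ≤ a we need B ≤ A, so the obtuse alternative 180° − 43.5629° ≈ 136.437° is rejected.)

B = 43.56°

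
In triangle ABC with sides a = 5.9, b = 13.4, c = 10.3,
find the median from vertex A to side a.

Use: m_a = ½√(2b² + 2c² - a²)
m_a = ½√(2·13.4² + 2·10.3² − 5.9²) = ½√(2·179.56 + 2·106.09 − 34.81) = ½√(359.12 + 212.18 − 34.81) = ½√536.49
√536.49 ≈ 23.1623, so m_a ≈ 11.5811

m_a = 11.58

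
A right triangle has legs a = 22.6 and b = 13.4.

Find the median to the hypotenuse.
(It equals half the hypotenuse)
Hypotenuse c = √(a² + b²) = √(510.76 + 179.56) = √690.32 ≈ 26.2739
Median to hypotenuse = c/2 ≈ 26.2739/2 ≈ 13.137

Median = 13.14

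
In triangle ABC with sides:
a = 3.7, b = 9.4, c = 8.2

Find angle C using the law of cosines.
c² = a² + b² − 2ab·cos(C)  ⇒  cos(C) = (a² + b² − c²)/(2ab)
cos(C) = (3.7² + 9.4² − 8.2²)/(2·3.7·9.4) = (13.69 + 88.36 − 67.24)/69.56 = 34.81/69.56 ≈ 0.500431
C = arccos(0.500431) ≈ 59.9715°

C = 59.97°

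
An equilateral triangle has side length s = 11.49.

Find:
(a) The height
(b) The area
(a) The height splits the triangle into two 30-60-90 halves: h = s·√3/2 = 11.49·1.73205/2 ≈ 19.9013/2 ≈ 9.95063
(b) Area = (√3/4)·s² = (√3/4)·11.49² = (√3/4)·132.0201 ≈ 0.433013·132.0201 ≈ 57.1664

Height = 9.951, Area = 57.17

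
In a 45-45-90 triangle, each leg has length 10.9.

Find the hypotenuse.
In a 45-45-90 triangle the sides are in ratio 1 : 1 : √2, so hypotenuse = leg·√2.
Hypotenuse = 10.9·√2 ≈ 10.9·1.41421 ≈ 15.4149

Hypotenuse = 10.9√2 = 15.41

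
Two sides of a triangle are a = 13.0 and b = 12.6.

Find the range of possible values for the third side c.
Triangle inequality: |a − b| < c < a + b
|a − b| = |13.0 − 12.6| = 0.4
a + b = 13.0 + 12.6 = 25.6

0.4 < c < 25.6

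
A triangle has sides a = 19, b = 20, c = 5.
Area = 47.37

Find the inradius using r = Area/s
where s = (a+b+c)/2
s = (19 + 20 + 5)/2 = 44/2 = 22
r = Area/s = 47.37/22 ≈ 2.15318

r = 2.153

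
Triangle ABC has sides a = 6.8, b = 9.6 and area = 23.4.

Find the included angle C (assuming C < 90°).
Area = ½·a·b·sin(C)  ⇒  sin(C) = 2·Area/(a·b) = 2·23.4/(6.8·9.6) = 46.8/65.28 ≈ 0.716912
C = arcsin(0.716912) ≈ 45.8001° (taking the acute solution since C < 90°)

C = 45.8°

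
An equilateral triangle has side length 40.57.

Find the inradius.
r = Area/s with s the semi-perimeter.
Area = (√3/4)·40.57² = (√3/4)·1645.9249 ≈ 0.433013·1645.9249 ≈ 712.706
s = 3·40.57/2 = 60.855
r ≈ 712.706/60.855 ≈ 11.7116
(Equivalently r = side/(2√3) = 40.57/3.4641 ≈ 11.7116.)

r = 11.71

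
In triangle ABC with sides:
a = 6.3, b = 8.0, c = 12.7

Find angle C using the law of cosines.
c² = a² + b² − 2ab·cos(C)  ⇒  cos(C) = (a² + b² − c²)/(2ab)
cos(C) = (6.3² + 8.0² − 12.7²)/(2·6.3·8.0) = (39.69 + 64 − 161.29)/100.8 = -57.6/100.8 ≈ -0.571429
C = arccos(-0.571429) ≈ 124.85°

C = 124.8°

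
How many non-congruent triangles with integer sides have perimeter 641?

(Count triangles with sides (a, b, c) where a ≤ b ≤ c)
Let a ≤ b ≤ c with a + b + c = 641. The only binding inequality is a + b > c, i.e. 641 − c > c, so c < 641/2; and c ≥ 641/3 since c is the largest side.
So 214 ≤ c ≤ 320. For each c, b runs from ⌈(641 − c)/2⌉ up to c (then a = 641 − b − c satisfies 1 ≤ a ≤ b automatically), giving c − ⌈(641 − c)/2⌉ + 1 choices.
Summing over c: 1 + 3 + 4 + 6 + … + 159 + 160  (107 terms, c = 214, …, 320) = 8640
Check (closed form: nearest integer to p²/48 for even p, (p+3)²/48 for odd p): (641+3)²/48 = 644²/48 = 414736/48 ≈ 8640.33 → 8640

8640 triangles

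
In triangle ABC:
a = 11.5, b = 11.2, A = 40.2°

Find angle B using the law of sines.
a/sin(A) = b/sin(B)  ⇒  sin(B) = b·sin(A)/a = 11.2·sin(40.2°)/11.5
sin(40.2°) ≈ 0.645458
sin(B) ≈ 11.2·0.645458/11.5 ≈ 7.22913/11.5 ≈ 0.62862
B = arcsin(0.62862) ≈ 38.9484°
(Since b ≤ a we need B ≤ A, so the obtuse alternative 180° − 38.9484° ≈ 141.052° is rejected.)

B = 38.95°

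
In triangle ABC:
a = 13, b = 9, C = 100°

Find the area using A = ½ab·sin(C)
A = ½·a·b·sin(C) = ½·13·9·sin(100°)
sin(100°) ≈ 0.984808
A ≈ ½·117·0.984808 = 58.5·0.984808 ≈ 57.6113

Area = 57.61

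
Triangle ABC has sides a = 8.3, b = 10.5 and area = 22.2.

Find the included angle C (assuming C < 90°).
Area = ½·a·b·sin(C)  ⇒  sin(C) = 2·Area/(a·b) = 2·22.2/(8.3·10.5) = 44.4/87.15 ≈ 0.509466
C = arcsin(0.509466) ≈ 30.6283° (taking the acute solution since C < 90°)

C = 30.63°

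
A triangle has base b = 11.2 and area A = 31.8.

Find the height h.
A = ½·b·h  ⇒  h = 2A/b = 2·31.8/11.2 = 63.6/11.2 ≈ 5.67857

h = 5.679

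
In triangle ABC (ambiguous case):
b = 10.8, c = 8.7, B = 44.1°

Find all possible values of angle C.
b/sin(B) = c/sin(C)  ⇒  sin(C) = c·sin(B)/b = 8.7·sin(44.1°)/10.8
sin(44.1°) ≈ 0.695913
sin(C) ≈ 8.7·0.695913/10.8 ≈ 6.05444/10.8 ≈ 0.560596
Candidate 1: C₁ = arcsin(0.560596) ≈ 34.0971°  →  A = 180° − 44.1° − 34.0971° ≈ 101.803° > 0, valid
Candidate 2: C₂ = 180° − C₁ ≈ 145.903°  →  A = 180° − 44.1° − 145.903° ≈ -10.0029° ≤ 0, not a valid triangle

C = 34.1° (one solution)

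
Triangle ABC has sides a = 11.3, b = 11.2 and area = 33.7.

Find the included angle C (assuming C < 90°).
Area = ½·a·b·sin(C)  ⇒  sin(C) = 2·Area/(a·b) = 2·33.7/(11.3·11.2) = 67.4/126.56 ≈ 0.532554
C = arcsin(0.532554) ≈ 32.1782° (taking the acute solution since C < 90°)

C = 32.18°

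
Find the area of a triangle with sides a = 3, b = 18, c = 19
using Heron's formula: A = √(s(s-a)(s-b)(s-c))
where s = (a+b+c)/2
s = (3 + 18 + 19)/2 = 40/2 = 20
s − a = 17, s − b = 2, s − c = 1
s(s−a)(s−b)(s−c) = 20·17·2·1 = 680
Area = √680 ≈ 26.0768

s = 20.0, Area = 26.08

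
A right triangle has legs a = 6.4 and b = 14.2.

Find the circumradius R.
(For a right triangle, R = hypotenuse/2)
Hypotenuse c = √(a² + b²) = √(40.96 + 201.64) = √242.6 ≈ 15.5756
R = c/2 ≈ 15.5756/2 ≈ 7.78781

R = 7.788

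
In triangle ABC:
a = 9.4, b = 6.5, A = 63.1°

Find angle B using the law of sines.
a/sin(A) = b/sin(B)  ⇒  sin(B) = b·sin(A)/a = 6.5·sin(63.1°)/9.4
sin(63.1°) ≈ 0.891798
sin(B) ≈ 6.5·0.891798/9.4 ≈ 5.79668/9.4 ≈ 0.616669
B = arcsin(0.616669) ≈ 38.0733°
(Since b ≤ a we need B ≤ A, so the obtuse alternative 180° − 38.0733° ≈ 141.927° is rejected.)

B = 38.07°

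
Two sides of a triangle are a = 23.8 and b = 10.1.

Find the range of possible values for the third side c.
Triangle inequality: |a − b| < c < a + b
|a − b| = |23.8 − 10.1| = 13.7
a + b = 23.8 + 10.1 = 33.9

13.7 < c < 33.9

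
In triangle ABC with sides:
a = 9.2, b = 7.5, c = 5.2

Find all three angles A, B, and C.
Law of cosines for each angle (a² = 84.64, b² = 56.25, c² = 27.04):
cos(A) = (b² + c² − a²)/(2bc) = (56.25 + 27.04 − 84.64)/(2·7.5·5.2) = -1.35/78 ≈ -0.0173077  ⇒  A ≈ 90.9917°
cos(B) = (a² + c² − b²)/(2ac) = (84.64 + 27.04 − 56.25)/(2·9.2·5.2) = 55.43/95.68 ≈ 0.579327  ⇒  B ≈ 54.5968°
cos(C) = (a² + b² − c²)/(2ab) = (84.64 + 56.25 − 27.04)/(2·9.2·7.5) = 113.85/138 ≈ 0.825  ⇒  C ≈ 34.4115°
Check: A + B + C ≈ 180°

A = 90.99°, B = 54.6°, C = 34.41°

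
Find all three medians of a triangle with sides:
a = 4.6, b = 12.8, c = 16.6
Median formula: m_a = ½√(2b² + 2c² − a²) (and cyclically). a² = 21.16, b² = 163.84, c² = 275.56.
m_a = ½√(2·163.84 + 2·275.56 − 21.16) = ½√857.64 ≈ ½·29.2855 ≈ 14.6427
m_b = ½√(2·21.16 + 2·275.56 − 163.84) = ½√429.6 ≈ ½·20.7268 ≈ 10.3634
m_c = ½√(2·21.16 + 2·163.84 − 275.56) = ½√94.44 ≈ ½·9.71802 ≈ 4.85901

m_a = 14.64, m_b = 10.36, m_c = 4.859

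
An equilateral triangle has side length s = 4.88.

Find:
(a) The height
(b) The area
(a) The height splits the triangle into two 30-60-90 halves: h = s·√3/2 = 4.88·1.73205/2 ≈ 8.45241/2 ≈ 4.2262
(b) Area = (√3/4)·s² = (√3/4)·4.88² = (√3/4)·23.8144 ≈ 0.433013·23.8144 ≈ 10.3119

Height = 4.226, Area = 10.31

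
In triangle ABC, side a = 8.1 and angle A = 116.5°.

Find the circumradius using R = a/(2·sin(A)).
R = a/(2·sin(A)) = 8.1/(2·sin(116.5°))
sin(116.5°) ≈ 0.894934
R ≈ 8.1/(2·0.894934) = 8.1/1.78987 ≈ 4.52547

R = 4.525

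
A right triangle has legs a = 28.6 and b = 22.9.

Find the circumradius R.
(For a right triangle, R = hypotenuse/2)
Hypotenuse c = √(a² + b²) = √(817.96 + 524.41) = √1342.37 ≈ 36.6384
R = c/2 ≈ 36.6384/2 ≈ 18.3192

R = 18.32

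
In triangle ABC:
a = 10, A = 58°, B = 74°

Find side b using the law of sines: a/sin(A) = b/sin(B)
a/sin(A) = b/sin(B)  ⇒  b = a·sin(B)/sin(A) = 10·sin(74°)/sin(58°)
sin(74°) ≈ 0.961262, sin(58°) ≈ 0.848048
b ≈ 10·0.961262/0.848048 ≈ 9.61262/0.848048 ≈ 11.335

b = 11.33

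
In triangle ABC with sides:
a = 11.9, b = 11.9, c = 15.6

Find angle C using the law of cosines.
c² = a² + b² − 2ab·cos(C)  ⇒  cos(C) = (a² + b² − c²)/(2ab)
cos(C) = (11.9² + 11.9² − 15.6²)/(2·11.9·11.9) = (141.61 + 141.61 − 243.36)/283.22 = 39.86/283.22 ≈ 0.140739
C = arccos(0.140739) ≈ 81.9094°

C = 81.91°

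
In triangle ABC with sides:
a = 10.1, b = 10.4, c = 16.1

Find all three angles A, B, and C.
Law of cosines for each angle (a² = 102.01, b² = 108.16, c² = 259.21):
cos(A) = (b² + c² − a²)/(2bc) = (108.16 + 259.21 − 102.01)/(2·10.4·16.1) = 265.36/334.88 ≈ 0.792403  ⇒  A ≈ 37.5893°
cos(B) = (a² + c² − b²)/(2ac) = (102.01 + 259.21 − 108.16)/(2·10.1·16.1) = 253.06/325.22 ≈ 0.778119  ⇒  B ≈ 38.9113°
cos(C) = (a² + b² − c²)/(2ab) = (102.01 + 108.16 − 259.21)/(2·10.1·10.4) = -49.04/210.08 ≈ -0.233435  ⇒  C ≈ 103.499°
Check: A + B + C ≈ 180°

A = 37.59°, B = 38.91°, C = 103.5°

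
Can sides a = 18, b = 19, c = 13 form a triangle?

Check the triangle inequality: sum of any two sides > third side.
a + b vs c: 18 + 19 = 37 > 13  ✓
a + c vs b: 18 + 13 = 31 > 19  ✓
b + c vs a: 19 + 13 = 32 > 18  ✓

Yes, triangle inequality satisfied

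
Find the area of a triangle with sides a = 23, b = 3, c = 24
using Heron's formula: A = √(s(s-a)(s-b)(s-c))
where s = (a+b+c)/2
s = (23 + 3 + 24)/2 = 50/2 = 25
s − a = 2, s − b = 22, s − c = 1
s(s−a)(s−b)(s−c) = 25·2·22·1 = 1100
Area = √1100 ≈ 33.1662

s = 25.0, Area = 33.17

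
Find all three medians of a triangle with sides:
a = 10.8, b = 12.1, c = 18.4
Median formula: m_a = ½√(2b² + 2c² − a²) (and cyclically). a² = 116.64, b² = 146.41, c² = 338.56.
m_a = ½√(2·146.41 + 2·338.56 − 116.64) = ½√853.3 ≈ ½·29.2113 ≈ 14.6056
m_b = ½√(2·116.64 + 2·338.56 − 146.41) = ½√763.99 ≈ ½·27.6404 ≈ 13.8202
m_c = ½√(2·116.64 + 2·146.41 − 338.56) = ½√187.54 ≈ ½·13.6945 ≈ 6.84726

m_a = 14.61, m_b = 13.82, m_c = 6.847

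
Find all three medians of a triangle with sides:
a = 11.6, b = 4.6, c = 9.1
Median formula: m_a = ½√(2b² + 2c² − a²) (and cyclically). a² = 134.56, b² = 21.16, c² = 82.81.
m_a = ½√(2·21.16 + 2·82.81 − 134.56) = ½√73.38 ≈ ½·8.56621 ≈ 4.28311
m_b = ½√(2·134.56 + 2·82.81 − 21.16) = ½√413.58 ≈ ½·20.3367 ≈ 10.1683
m_c = ½√(2·134.56 + 2·21.16 − 82.81) = ½√228.63 ≈ ½·15.1205 ≈ 7.56026

m_a = 4.283, m_b = 10.17, m_c = 7.56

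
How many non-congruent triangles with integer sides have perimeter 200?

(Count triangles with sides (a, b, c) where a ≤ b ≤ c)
Let a ≤ b ≤ c with a + b + c = 200. The only binding inequality is a + b > c, i.e. 200 − c > c, so c < 200/2; and c ≥ 200/3 since c is the largest side.
So 67 ≤ c ≤ 99. For each c, b runs from ⌈(200 − c)/2⌉ up to c (then a = 200 − b − c satisfies 1 ≤ a ≤ b automatically), giving c − ⌈(200 − c)/2⌉ + 1 choices.
Summing over c: 1 + 3 + 4 + 6 + … + 48 + 49  (33 terms, c = 67, …, 99) = 833
Check (closed form: nearest integer to p²/48 for even p, (p+3)²/48 for odd p): 200²/48 = 40000/48 ≈ 833.33 → 833

833 triangles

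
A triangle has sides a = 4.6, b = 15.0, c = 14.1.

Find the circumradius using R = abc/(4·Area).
First find the area with Heron's formula.
s = (4.6 + 15.0 + 14.1)/2 = 16.85
Area = √(s(s−a)(s−b)(s−c)) = √(16.85·12.25·1.85·2.75) ≈ √1050.12 ≈ 32.4056
abc = 4.6·15.0·14.1 = 972.9
R = abc/(4·Area) ≈ 972.9/(4·32.4056) = 972.9/129.622 ≈ 7.50564

R = 7.506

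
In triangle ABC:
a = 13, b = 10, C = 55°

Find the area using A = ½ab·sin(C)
A = ½·a·b·sin(C) = ½·13·10·sin(55°)
sin(55°) ≈ 0.819152
A ≈ ½·130·0.819152 = 65·0.819152 ≈ 53.2449

Area = 53.24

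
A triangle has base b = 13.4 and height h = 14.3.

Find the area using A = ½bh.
A = ½·b·h = ½·13.4·14.3 = ½·191.62 = 95.81

Area = 95.81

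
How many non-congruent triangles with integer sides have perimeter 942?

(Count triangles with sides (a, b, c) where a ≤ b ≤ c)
Let a ≤ b ≤ c with a + b + c = 942. The only binding inequality is a + b > c, i.e. 942 − c > c, so c < 942/2; and c ≥ 942/3 since c is the largest side.
So 314 ≤ c ≤ 470. For each c, b runs from ⌈(942 − c)/2⌉ up to c (then a = 942 − b − c satisfies 1 ≤ a ≤ b automatically), giving c − ⌈(942 − c)/2⌉ + 1 choices.
Summing over c: 1 + 2 + 4 + 5 + … + 233 + 235  (157 terms, c = 314, …, 470) = 18487
Check (closed form: nearest integer to p²/48 for even p, (p+3)²/48 for odd p): 942²/48 = 887364/48 ≈ 18486.75 → 18487

18487 triangles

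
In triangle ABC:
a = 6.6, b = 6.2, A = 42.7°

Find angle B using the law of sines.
a/sin(A) = b/sin(B)  ⇒  sin(B) = b·sin(A)/a = 6.2·sin(42.7°)/6.6
sin(42.7°) ≈ 0.67816
sin(B) ≈ 6.2·0.67816/6.6 ≈ 4.20459/6.6 ≈ 0.637059
B = arcsin(0.637059) ≈ 39.5729°
(Since b ≤ a we need B ≤ A, so the obtuse alternative 180° − 39.5729° ≈ 140.427° is rejected.)

B = 39.57°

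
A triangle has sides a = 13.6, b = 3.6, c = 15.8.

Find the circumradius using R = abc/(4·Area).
First find the area with Heron's formula.
s = (13.6 + 3.6 + 15.8)/2 = 16.5
Area = √(s(s−a)(s−b)(s−c)) = √(16.5·2.9·12.9·0.7) ≈ √432.086 ≈ 20.7867
abc = 13.6·3.6·15.8 = 773.568
R = abc/(4·Area) ≈ 773.568/(4·20.7867) = 773.568/83.1467 ≈ 9.30366

R = 9.304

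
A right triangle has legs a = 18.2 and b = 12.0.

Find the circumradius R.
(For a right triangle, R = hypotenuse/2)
Hypotenuse c = √(a² + b²) = √(331.24 + 144) = √475.24 ≈ 21.8
R = c/2 ≈ 21.8/2 ≈ 10.9

R = 10.9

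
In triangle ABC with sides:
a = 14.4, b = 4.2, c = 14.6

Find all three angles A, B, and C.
Law of cosines for each angle (a² = 207.36, b² = 17.64, c² = 213.16):
cos(A) = (b² + c² − a²)/(2bc) = (17.64 + 213.16 − 207.36)/(2·4.2·14.6) = 23.44/122.64 ≈ 0.191129  ⇒  A ≈ 78.9814°
cos(B) = (a² + c² − b²)/(2ac) = (207.36 + 213.16 − 17.64)/(2·14.4·14.6) = 402.88/420.48 ≈ 0.958143  ⇒  B ≈ 16.636°
cos(C) = (a² + b² − c²)/(2ab) = (207.36 + 17.64 − 213.16)/(2·14.4·4.2) = 11.84/120.96 ≈ 0.0978836  ⇒  C ≈ 84.3827°
Check: A + B + C ≈ 180°

A = 78.98°, B = 16.64°, C = 84.38°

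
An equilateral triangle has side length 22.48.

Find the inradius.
r = Area/s with s the semi-perimeter.
Area = (√3/4)·22.48² = (√3/4)·505.3504 ≈ 0.433013·505.3504 ≈ 218.823
s = 3·22.48/2 = 33.72
r ≈ 218.823/33.72 ≈ 6.48942
(Equivalently r = side/(2√3) = 22.48/3.4641 ≈ 6.48942.)

r = 6.489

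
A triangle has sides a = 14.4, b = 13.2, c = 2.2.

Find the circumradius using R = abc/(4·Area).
First find the area with Heron's formula.
s = (14.4 + 13.2 + 2.2)/2 = 14.9
Area = √(s(s−a)(s−b)(s−c)) = √(14.9·0.5·1.7·12.7) ≈ √160.845 ≈ 12.6825
abc = 14.4·13.2·2.2 = 418.176
R = abc/(4·Area) ≈ 418.176/(4·12.6825) = 418.176/50.73 ≈ 8.24318

R = 8.243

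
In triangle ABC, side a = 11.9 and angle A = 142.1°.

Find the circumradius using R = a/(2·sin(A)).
R = a/(2·sin(A)) = 11.9/(2·sin(142.1°))
sin(142.1°) ≈ 0.614285
R ≈ 11.9/(2·0.614285) = 11.9/1.22857 ≈ 9.68605

R = 9.686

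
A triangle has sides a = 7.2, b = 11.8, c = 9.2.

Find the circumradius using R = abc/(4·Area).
First find the area with Heron's formula.
s = (7.2 + 11.8 + 9.2)/2 = 14.1
Area = √(s(s−a)(s−b)(s−c)) = √(14.1·6.9·2.3·4.9) ≈ √1096.46 ≈ 33.1128
abc = 7.2·11.8·9.2 = 781.632
R = abc/(4·Area) ≈ 781.632/(4·33.1128) = 781.632/132.451 ≈ 5.90128

R = 5.901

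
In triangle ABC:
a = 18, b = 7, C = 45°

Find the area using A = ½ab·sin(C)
A = ½·a·b·sin(C) = ½·18·7·sin(45°)
sin(45°) ≈ 0.707107
A ≈ ½·126·0.707107 = 63·0.707107 ≈ 44.5477

Area = 44.55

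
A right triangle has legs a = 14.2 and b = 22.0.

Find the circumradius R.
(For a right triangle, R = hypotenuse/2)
Hypotenuse c = √(a² + b²) = √(201.64 + 484) = √685.64 ≈ 26.1847
R = c/2 ≈ 26.1847/2 ≈ 13.0924

R = 13.09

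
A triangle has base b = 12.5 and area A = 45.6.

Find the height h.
A = ½·b·h  ⇒  h = 2A/b = 2·45.6/12.5 = 91.2/12.5 ≈ 7.296

h = 7.296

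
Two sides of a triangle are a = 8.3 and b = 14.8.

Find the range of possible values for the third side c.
Triangle inequality: |a − b| < c < a + b
|a − b| = |8.3 − 14.8| = 6.5
a + b = 8.3 + 14.8 = 23.1

6.5 < c < 23.1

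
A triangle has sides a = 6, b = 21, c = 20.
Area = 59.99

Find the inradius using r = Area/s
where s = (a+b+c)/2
s = (6 + 21 + 20)/2 = 47/2 = 23.5
r = Area/s = 59.99/23.5 ≈ 2.55277

r = 2.553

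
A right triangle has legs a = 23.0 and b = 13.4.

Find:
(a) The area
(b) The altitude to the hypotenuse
(a) The legs are perpendicular, so Area = ½·a·b = ½·23.0·13.4 = ½·308.2 = 154.1
(b) Hypotenuse c = √(a² + b²) = √(529 + 179.56) = √708.56 ≈ 26.6188
    Area = ½·c·h_c  ⇒  h_c = 2·Area/c = 308.2/26.6188 ≈ 11.5783

Area = 154.1, h_c = 11.58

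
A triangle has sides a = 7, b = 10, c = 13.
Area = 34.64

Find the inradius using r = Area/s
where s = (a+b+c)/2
s = (7 + 10 + 13)/2 = 30/2 = 15
r = Area/s = 34.64/15 ≈ 2.30933

r = 2.309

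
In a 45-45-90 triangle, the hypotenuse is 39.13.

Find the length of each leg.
In a 45-45-90 triangle hypotenuse = leg·√2, so leg = hypotenuse/√2.
Leg = 39.13/√2 ≈ 39.13/1.41421 ≈ 27.6691

Each leg = 27.67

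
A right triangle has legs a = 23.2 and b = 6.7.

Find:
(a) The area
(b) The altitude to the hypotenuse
(a) The legs are perpendicular, so Area = ½·a·b = ½·23.2·6.7 = ½·155.44 = 77.72
(b) Hypotenuse c = √(a² + b²) = √(538.24 + 44.89) = √583.13 ≈ 24.1481
    Area = ½·c·h_c  ⇒  h_c = 2·Area/c = 155.44/24.1481 ≈ 6.43695

Area = 77.72, h_c = 6.437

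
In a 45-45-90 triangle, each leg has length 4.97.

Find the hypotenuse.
In a 45-45-90 triangle the sides are in ratio 1 : 1 : √2, so hypotenuse = leg·√2.
Hypotenuse = 4.97·√2 ≈ 4.97·1.41421 ≈ 7.02864

Hypotenuse = 4.97√2 = 7.029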